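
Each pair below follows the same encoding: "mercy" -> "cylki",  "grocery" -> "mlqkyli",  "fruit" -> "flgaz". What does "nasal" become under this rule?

m(12)→c(2) and e(4)→y(24) fit y≡7x+22 (mod 26); the inverse of 7 mod 26 is 15. Each letter's alphabet position (a=0..z=25) is mapped through 7·x+22 mod 26 — an affine cipher.
For nasal: n(13)→7·13+22≡9=j; a(0)→7·0+22≡22=w; s(18)→7·18+22≡18=s; a(0)→7·0+22≡22=w; l(11)→7·11+22≡21=v (all mod 26).

jwswv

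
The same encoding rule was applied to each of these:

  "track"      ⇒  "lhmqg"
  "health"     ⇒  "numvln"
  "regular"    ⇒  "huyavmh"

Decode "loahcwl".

t(19)→l(11) and r(17)→h(7) fit y≡15x+12 (mod 26); the inverse of 15 mod 26 is 7. Treating letters as 0–25, the rule is x ↦ 15x + 12 (mod 26).
Undoing it on loahcwl: l(11)→7·(11−12)≡19=t; o(14)→7·(14−12)≡14=o; a(0)→7·(0−12)≡20=u; h(7)→7·(7−12)≡17=r; c(2)→7·(2−12)≡8=i; w(22)→7·(22−12)≡18=s; l(11)→7·(11−12)≡19=t (all mod 26).

tourist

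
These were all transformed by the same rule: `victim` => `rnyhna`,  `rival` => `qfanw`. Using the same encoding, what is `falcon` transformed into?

The output letters match the input read backwards, each shifted +5: victim reversed is mitciv. Read the word backwards and shift each letter +5.
On falcon: reverse → noclaf; then shift: n+5=s, o+5=t, c+5=h, l+5=q, a+5=f, f+5=k.

sthqfk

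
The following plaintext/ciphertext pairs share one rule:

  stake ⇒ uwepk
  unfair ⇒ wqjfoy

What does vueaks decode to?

travel

In stake: s→u is +2, t→w is +3, a→e is +4, k→p is +5 — the shift increases by 1 each position. Letter i (0-indexed) is shifted by i+2, so successive shifts are 2, 3, 4, ….
Reversing it on vueaks: v−2=t, u−3=r, e−4=a, a−5=v, k−6=e, s−7=l.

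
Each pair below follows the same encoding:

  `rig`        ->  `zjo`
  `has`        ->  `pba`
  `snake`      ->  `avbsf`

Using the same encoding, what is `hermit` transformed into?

The shift depends on letter class: consonant r→z is +8, but vowel i→j is +1. Vowels shift forward by 1 and consonants shift forward by 8.
On hermit: h(cons)+8=p, e(vowel)+1=f, r(cons)+8=z, m(cons)+8=u, i(vowel)+1=j, t(cons)+8=b.

pfzujb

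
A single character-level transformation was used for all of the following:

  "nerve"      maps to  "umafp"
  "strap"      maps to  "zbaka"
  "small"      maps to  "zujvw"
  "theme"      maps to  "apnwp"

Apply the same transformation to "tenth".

The shift increases by 1 at each position, starting from +7: 7, 8, 9, ….
For tenth: t+7=a, e+8=m, n+9=w, t+10=d, h+11=s.

amwds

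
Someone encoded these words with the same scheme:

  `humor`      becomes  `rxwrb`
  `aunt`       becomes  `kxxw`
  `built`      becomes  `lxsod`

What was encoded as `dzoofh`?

Shifts by position in humor: pos 0: h→r (+10), pos 1: u→x (+3), pos 2: m→w (+10), pos 3: o→r (+3) — repeating every 2. A repeating key of period 2 is used — shifts +10, +3 over and over.
Reversing it on dzoofh: d−10=t, z−3=w, o−10=e, o−3=l, f−10=v, h−3=e.

twelve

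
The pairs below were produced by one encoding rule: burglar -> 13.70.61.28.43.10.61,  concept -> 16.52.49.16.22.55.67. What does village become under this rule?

73.34.43.43.10.28.22

b(#2)→13 and u(#21)→70: differences scale by 3, so n = 3·pos + 7. The formula is n = 3×(alphabet index, a=1) + 7.
On village: v=22→73, i=9→34, l=12→43, l=12→43, a=1→10, g=7→28, e=5→22.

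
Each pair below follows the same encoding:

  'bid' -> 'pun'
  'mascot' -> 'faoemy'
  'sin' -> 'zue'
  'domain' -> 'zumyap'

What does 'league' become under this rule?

qgsmqx

The output letters match the input read backwards, each shifted +12: bid reversed is dib. The word is reversed, then every letter is shifted forward by 12.
On league: reverse → eugael; then shift: e+12=q, u+12=g, g+12=s, a+12=m, e+12=q, l+12=x.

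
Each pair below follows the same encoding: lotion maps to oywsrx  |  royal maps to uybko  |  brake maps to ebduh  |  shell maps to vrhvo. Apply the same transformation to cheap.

frhks

A repeating key of period 2 is used — shifts +3, +10 over and over.
On cheap: c+3=f, h+10=r, e+3=h, a+10=k, p+3=s.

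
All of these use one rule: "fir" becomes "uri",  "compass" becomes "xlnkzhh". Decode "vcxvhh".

Each pair mirrors across the alphabet (f↔u, i↔r, r↔i): positions sum to 25. This is the alphabet-reversal cipher (Atbash): a becomes z, b becomes y, etc.
Reversing it on vcxvhh: v↔e, c↔x, x↔c, v↔e, h↔s, h↔s.

excess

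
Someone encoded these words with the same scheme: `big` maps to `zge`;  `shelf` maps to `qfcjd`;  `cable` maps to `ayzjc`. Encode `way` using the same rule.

uyw

Compare letters: b→z is +24, i→g is +24, g→e is +24 — a constant shift. Each letter is shifted forward by 24 in the alphabet (a Caesar shift of +24).
For way: w+24=u, a+24=y, y+24=w.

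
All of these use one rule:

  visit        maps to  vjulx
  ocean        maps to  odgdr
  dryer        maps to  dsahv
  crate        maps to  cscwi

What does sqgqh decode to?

spend

In visit: v→v is +0, i→j is +1, s→u is +2, i→l is +3 — the shift increases by 1 each position. The shift increases by 1 at each position, starting from +0: 0, 1, 2, ….
Decoding sqgqh: s−0=s, q−1=p, g−2=e, q−3=n, h−4=d.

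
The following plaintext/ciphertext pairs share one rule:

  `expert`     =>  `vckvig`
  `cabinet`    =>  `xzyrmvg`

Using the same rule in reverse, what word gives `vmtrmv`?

Each pair mirrors across the alphabet (e↔v, x↔c, p↔k): positions sum to 25. This is the alphabet-reversal cipher (Atbash): a becomes z, b becomes y, etc.
Undoing it on vmtrmv: v↔e, m↔n, t↔g, r↔i, m↔n, v↔e.

engine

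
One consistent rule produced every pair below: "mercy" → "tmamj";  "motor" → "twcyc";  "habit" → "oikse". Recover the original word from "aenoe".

Letter i (0-indexed) is shifted by i+7, so successive shifts are 7, 8, 9, ….
Decoding aenoe: a−7=t, e−8=w, n−9=e, o−10=e, e−11=t.

tweet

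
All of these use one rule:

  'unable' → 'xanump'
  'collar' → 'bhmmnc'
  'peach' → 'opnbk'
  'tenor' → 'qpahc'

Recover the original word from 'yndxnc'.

This is an affine cipher: with a=0,…,z=25, each position x becomes (7x+13) mod 26.
Undoing it on yndxnc: y(24)→15·(24−13)≡9=j; n(13)→15·(13−13)≡0=a; d(3)→15·(3−13)≡6=g; x(23)→15·(23−13)≡20=u; n(13)→15·(13−13)≡0=a; c(2)→15·(2−13)≡17=r (all mod 26).

jaguar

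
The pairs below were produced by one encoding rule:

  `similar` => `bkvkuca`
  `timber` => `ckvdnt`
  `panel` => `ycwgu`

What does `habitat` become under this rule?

qckkccc

Shifts by position in similar: pos 0: s→b (+9), pos 1: i→k (+2), pos 2: m→v (+9), pos 3: i→k (+2) — repeating every 2. It's a Vigenère-style cipher with numeric key [9,2]: position i shifts by key[i mod 2].
For habitat: h+9=q, a+2=c, b+9=k, i+2=k, t+9=c, a+2=c, t+9=c.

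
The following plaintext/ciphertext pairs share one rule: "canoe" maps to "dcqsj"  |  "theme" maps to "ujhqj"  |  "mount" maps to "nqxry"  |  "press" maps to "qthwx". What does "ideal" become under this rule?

In canoe: c→d is +1, a→c is +2, n→q is +3, o→s is +4 — the shift increases by 1 each position. Each letter shifts forward by (position + 1), i.e. 1, 2, 3, … — the shift grows by one for each successive letter.
On ideal: i+1=j, d+2=f, e+3=h, a+4=e, l+5=q.

jfheq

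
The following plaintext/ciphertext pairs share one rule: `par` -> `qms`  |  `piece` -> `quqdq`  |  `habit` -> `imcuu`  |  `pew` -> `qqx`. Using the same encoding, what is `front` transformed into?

gsaou

The rule splits by letter class: vowels +12, consonants +1.
On front: f(cons)+1=g, r(cons)+1=s, o(vowel)+12=a, n(cons)+1=o, t(cons)+1=u.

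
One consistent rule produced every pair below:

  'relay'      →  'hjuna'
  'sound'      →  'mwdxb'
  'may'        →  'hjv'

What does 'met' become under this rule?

The output letters match the input read backwards, each shifted +9: relay reversed is yaler. Read the word backwards and shift each letter +9.
For met: reverse → tem; then shift: t+9=c, e+9=n, m+9=v.

cnv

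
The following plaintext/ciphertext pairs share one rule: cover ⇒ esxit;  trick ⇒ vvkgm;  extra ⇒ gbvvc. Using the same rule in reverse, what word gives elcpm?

chalk

Shifts by position in cover: pos 0: c→e (+2), pos 1: o→s (+4), pos 2: v→x (+2), pos 3: e→i (+4) — repeating every 2. The shifts repeat in a cycle of length 2: positions 0,1,… shift by +2, +4, then the pattern repeats.
Decoding elcpm: e−2=c, l−4=h, c−2=a, p−4=l, m−2=k.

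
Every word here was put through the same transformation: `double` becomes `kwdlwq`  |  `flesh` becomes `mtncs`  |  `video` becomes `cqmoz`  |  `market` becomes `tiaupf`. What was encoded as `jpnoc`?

In double: d→k is +7, o→w is +8, u→d is +9, b→l is +10 — the shift increases by 1 each position. Letter i (0-indexed) is shifted by i+7, so successive shifts are 7, 8, 9, ….
Reversing it on jpnoc: j−7=c, p−8=h, n−9=e, o−10=e, c−11=r.

cheer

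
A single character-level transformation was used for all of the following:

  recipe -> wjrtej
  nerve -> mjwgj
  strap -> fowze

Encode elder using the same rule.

juajw

This is an affine cipher: with a=0,…,z=25, each position x becomes (9x+25) mod 26.
Applying it to elder: e(4)→9·4+25≡9=j; l(11)→9·11+25≡20=u; d(3)→9·3+25≡0=a; e(4)→9·4+25≡9=j; r(17)→9·17+25≡22=w (all mod 26).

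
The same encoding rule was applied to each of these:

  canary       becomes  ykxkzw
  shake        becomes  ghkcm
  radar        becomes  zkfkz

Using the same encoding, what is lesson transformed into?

jmggex

c(2)→y(24) and a(0)→k(10) fit y≡7x+10 (mod 26); the inverse of 7 mod 26 is 15. Treating letters as 0–25, the rule is x ↦ 7x + 10 (mod 26).
Applying it to lesson: l(11)→7·11+10≡9=j; e(4)→7·4+10≡12=m; s(18)→7·18+10≡6=g; s(18)→7·18+10≡6=g; o(14)→7·14+10≡4=e; n(13)→7·13+10≡23=x (all mod 26).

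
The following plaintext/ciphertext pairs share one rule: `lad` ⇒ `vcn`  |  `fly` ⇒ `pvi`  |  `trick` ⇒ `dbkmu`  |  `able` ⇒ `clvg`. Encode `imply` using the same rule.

kwzvi

The shift depends on letter class: consonant l→v is +10, but vowel a→c is +2. The rule splits by letter class: vowels +2, consonants +10.
Applying it to imply: i(vowel)+2=k, m(cons)+10=w, p(cons)+10=z, l(cons)+10=v, y(cons)+10=i.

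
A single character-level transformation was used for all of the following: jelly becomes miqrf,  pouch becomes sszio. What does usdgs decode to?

royal

In jelly: j→m is +3, e→i is +4, l→q is +5, l→r is +6 — the shift increases by 1 each position. The shift increases by 1 at each position, starting from +3: 3, 4, 5, ….
Decoding usdgs: u−3=r, s−4=o, d−5=y, g−6=a, s−7=l.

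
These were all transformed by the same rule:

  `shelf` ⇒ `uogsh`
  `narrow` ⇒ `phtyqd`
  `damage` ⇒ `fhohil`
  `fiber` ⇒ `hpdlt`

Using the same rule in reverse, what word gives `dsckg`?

Shifts by position in shelf: pos 0: s→u (+2), pos 1: h→o (+7), pos 2: e→g (+2), pos 3: l→s (+7) — repeating every 2. A repeating key of period 2 is used — shifts +2, +7 over and over.
Undoing it on dsckg: d−2=b, s−7=l, c−2=a, k−7=d, g−2=e.

blade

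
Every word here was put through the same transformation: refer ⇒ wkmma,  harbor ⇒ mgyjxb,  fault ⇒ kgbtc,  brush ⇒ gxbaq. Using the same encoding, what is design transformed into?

The shift increases by 1 at each position, starting from +5: 5, 6, 7, ….
On design: d+5=i, e+6=k, s+7=z, i+8=q, g+9=p, n+10=x.

ikzqpx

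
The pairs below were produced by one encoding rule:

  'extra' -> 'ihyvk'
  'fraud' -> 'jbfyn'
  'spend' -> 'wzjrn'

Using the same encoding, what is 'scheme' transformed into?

wmmiwj

Shifts by position in extra: pos 0: e→i (+4), pos 1: x→h (+10), pos 2: t→y (+5), pos 3: r→v (+4), pos 4: a→k (+10) — repeating every 3. It's a Vigenère-style cipher with numeric key [4,10,5]: position i shifts by key[i mod 3].
For scheme: s+4=w, c+10=m, h+5=m, e+4=i, m+10=w, e+5=j.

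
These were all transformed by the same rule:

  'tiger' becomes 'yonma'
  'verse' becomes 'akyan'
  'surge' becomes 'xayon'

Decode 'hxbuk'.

crumb

In tiger: t→y is +5, i→o is +6, g→n is +7, e→m is +8 — the shift increases by 1 each position. The shift increases by 1 at each position, starting from +5: 5, 6, 7, ….
Reversing it on hxbuk: h−5=c, x−6=r, b−7=u, u−8=m, k−9=b.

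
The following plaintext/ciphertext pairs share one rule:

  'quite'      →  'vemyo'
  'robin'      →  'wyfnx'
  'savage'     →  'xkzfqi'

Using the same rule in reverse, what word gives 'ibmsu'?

Shifts by position in quite: pos 0: q→v (+5), pos 1: u→e (+10), pos 2: i→m (+4), pos 3: t→y (+5), pos 4: e→o (+10) — repeating every 3. The shifts repeat in a cycle of length 3: positions 0,1,… shift by +5, +10, +4, then the pattern repeats.
Decoding ibmsu: i−5=d, b−10=r, m−4=i, s−5=n, u−10=k.

drink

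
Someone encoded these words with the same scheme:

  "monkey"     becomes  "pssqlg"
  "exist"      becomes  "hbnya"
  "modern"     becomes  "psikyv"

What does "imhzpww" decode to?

fiction

In monkey: m→p is +3, o→s is +4, n→s is +5, k→q is +6 — the shift increases by 1 each position. The shift increases by 1 at each position, starting from +3: 3, 4, 5, ….
Decoding imhzpww: i−3=f, m−4=i, h−5=c, z−6=t, p−7=i, w−8=o, w−9=n.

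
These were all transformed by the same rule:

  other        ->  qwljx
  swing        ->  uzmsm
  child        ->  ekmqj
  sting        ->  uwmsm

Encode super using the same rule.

uxtjx

In other: o→q is +2, t→w is +3, h→l is +4, e→j is +5 — the shift increases by 1 each position. Letter i (0-indexed) is shifted by i+2, so successive shifts are 2, 3, 4, ….
For super: s+2=u, u+3=x, p+4=t, e+5=j, r+6=x.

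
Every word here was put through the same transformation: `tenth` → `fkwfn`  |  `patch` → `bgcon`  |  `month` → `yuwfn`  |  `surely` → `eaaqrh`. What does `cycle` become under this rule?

Shifts by position in tenth: pos 0: t→f (+12), pos 1: e→k (+6), pos 2: n→w (+9), pos 3: t→f (+12), pos 4: h→n (+6) — repeating every 3. The shifts repeat in a cycle of length 3: positions 0,1,… shift by +12, +6, +9, then the pattern repeats.
On cycle: c+12=o, y+6=e, c+9=l, l+12=x, e+6=k.

oelxk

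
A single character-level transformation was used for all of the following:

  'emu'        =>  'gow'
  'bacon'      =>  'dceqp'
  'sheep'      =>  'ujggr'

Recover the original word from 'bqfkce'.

Compare letters: e→g is +2, m→o is +2, u→w is +2 — a constant shift. It's a constant shift of +2 (ROT2).
Undoing it on bqfkce: b−2=z, q−2=o, f−2=d, k−2=i, c−2=a, e−2=c.

zodiac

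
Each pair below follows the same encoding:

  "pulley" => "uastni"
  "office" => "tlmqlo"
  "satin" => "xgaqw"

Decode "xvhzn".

spare

Each letter shifts forward by (position + 5), i.e. 5, 6, 7, … — the shift grows by one for each successive letter.
Reversing it on xvhzn: x−5=s, v−6=p, h−7=a, z−8=r, n−9=e.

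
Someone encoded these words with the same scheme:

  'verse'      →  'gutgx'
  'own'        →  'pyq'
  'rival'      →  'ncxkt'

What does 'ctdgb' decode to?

Two steps: reverse the string, then apply a Caesar shift of +2.
Decoding ctdgb: shift back: c−2=a, t−2=r, d−2=b, g−2=e, b−2=z → arbez; then reverse → zebra.

zebra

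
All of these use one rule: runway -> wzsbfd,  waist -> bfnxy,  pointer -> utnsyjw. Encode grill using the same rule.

lwnqq

It's a constant shift of +5 (ROT5).
Applying it to grill: g+5=l, r+5=w, i+5=n, l+5=q, l+5=q.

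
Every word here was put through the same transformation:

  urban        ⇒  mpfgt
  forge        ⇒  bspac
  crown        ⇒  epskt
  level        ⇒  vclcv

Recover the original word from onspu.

storm

u(20)→m(12) and r(17)→p(15) fit y≡25x+6 (mod 26); the inverse of 25 mod 26 is 25. This is an affine cipher: with a=0,…,z=25, each position x becomes (25x+6) mod 26.
Undoing it on onspu: o(14)→25·(14−6)≡18=s; n(13)→25·(13−6)≡19=t; s(18)→25·(18−6)≡14=o; p(15)→25·(15−6)≡17=r; u(20)→25·(20−6)≡12=m (all mod 26).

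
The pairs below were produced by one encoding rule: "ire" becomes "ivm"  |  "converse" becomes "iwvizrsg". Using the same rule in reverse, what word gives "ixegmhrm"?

indicate

The output letters match the input read backwards, each shifted +4: ire reversed is eri. Two steps: reverse the string, then apply a Caesar shift of +4.
Reversing it on ixegmhrm: shift back: i−4=e, x−4=t, e−4=a, g−4=c, m−4=i, h−4=d, r−4=n, m−4=i → etacidni; then reverse → indicate.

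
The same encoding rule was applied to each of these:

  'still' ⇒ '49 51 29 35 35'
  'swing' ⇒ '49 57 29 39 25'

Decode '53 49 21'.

use

s(#19)→49 and t(#20)→51: differences scale by 2, so n = 2·pos + 11. With a=1..z=26, the number is 2·pos + 11.
Decoding 53 49 21: 53→(53−11)÷2=21=u, 49→(49−11)÷2=19=s, 21→(21−11)÷2=5=e.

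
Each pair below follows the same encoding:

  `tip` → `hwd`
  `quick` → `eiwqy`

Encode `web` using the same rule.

Compare letters: t→h is +14, i→w is +14, p→d is +14 — a constant shift. It's a constant shift of +14 (ROT14).
Applying it to web: w+14=k, e+14=s, b+14=p.

ksp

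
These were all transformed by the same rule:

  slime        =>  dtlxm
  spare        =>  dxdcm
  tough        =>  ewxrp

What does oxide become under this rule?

zflom

Shifts by position in slime: pos 0: s→d (+11), pos 1: l→t (+8), pos 2: i→l (+3), pos 3: m→x (+11), pos 4: e→m (+8) — repeating every 3. A repeating key of period 3 is used — shifts +11, +8, +3 over and over.
Applying it to oxide: o+11=z, x+8=f, i+3=l, d+11=o, e+8=m.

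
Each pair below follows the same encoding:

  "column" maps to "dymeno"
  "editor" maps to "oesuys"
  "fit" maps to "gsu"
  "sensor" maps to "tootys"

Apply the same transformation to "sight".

tshiu

The shift depends on letter class: consonant c→d is +1, but vowel o→y is +10. Two shifts are in play — +10 for a/e/i/o/u, +1 for every other letter.
Applying it to sight: s(cons)+1=t, i(vowel)+10=s, g(cons)+1=h, h(cons)+1=i, t(cons)+1=u.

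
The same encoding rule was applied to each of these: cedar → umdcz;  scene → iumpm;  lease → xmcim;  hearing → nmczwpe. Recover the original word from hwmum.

piece

This is an affine cipher: with a=0,…,z=25, each position x becomes (9x+2) mod 26.
Decoding hwmum: h(7)→3·(7−2)≡15=p; w(22)→3·(22−2)≡8=i; m(12)→3·(12−2)≡4=e; u(20)→3·(20−2)≡2=c; m(12)→3·(12−2)≡4=e (all mod 26).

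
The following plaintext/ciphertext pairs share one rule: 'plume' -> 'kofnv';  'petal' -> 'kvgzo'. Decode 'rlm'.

ion

Each pair mirrors across the alphabet (p↔k, l↔o, u↔f): positions sum to 25. Letters are reflected about the middle of the alphabet (position → 25−position): Atbash.
Reversing it on rlm: r↔i, l↔o, m↔n.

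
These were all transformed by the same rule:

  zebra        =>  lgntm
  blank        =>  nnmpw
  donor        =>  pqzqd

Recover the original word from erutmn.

spiral

Shifts by position in zebra: pos 0: z→l (+12), pos 1: e→g (+2), pos 2: b→n (+12), pos 3: r→t (+2) — repeating every 2. A repeating key of period 2 is used — shifts +12, +2 over and over.
Undoing it on erutmn: e−12=s, r−2=p, u−12=i, t−2=r, m−12=a, n−2=l.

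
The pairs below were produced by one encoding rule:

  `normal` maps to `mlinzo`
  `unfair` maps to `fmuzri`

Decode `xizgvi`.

crater

Each pair mirrors across the alphabet (n↔m, o↔l, r↔i): positions sum to 25. Each letter is replaced by its mirror in the alphabet: a↔z, b↔y, c↔x, and so on (the Atbash cipher).
Undoing it on xizgvi: x↔c, i↔r, z↔a, g↔t, v↔e, i↔r.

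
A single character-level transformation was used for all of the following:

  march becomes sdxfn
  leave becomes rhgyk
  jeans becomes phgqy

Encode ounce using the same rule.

The shifts repeat in a cycle of length 2: positions 0,1,… shift by +6, +3, then the pattern repeats.
On ounce: o+6=u, u+3=x, n+6=t, c+3=f, e+6=k.

uxtfk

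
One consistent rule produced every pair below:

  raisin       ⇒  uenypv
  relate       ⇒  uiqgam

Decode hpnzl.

elite

In raisin: r→u is +3, a→e is +4, i→n is +5, s→y is +6 — the shift increases by 1 each position. The shift increases by 1 at each position, starting from +3: 3, 4, 5, ….
Undoing it on hpnzl: h−3=e, p−4=l, n−5=i, z−6=t, l−7=e.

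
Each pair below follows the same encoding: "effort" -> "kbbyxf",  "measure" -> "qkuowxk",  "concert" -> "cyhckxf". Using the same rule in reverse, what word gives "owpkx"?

Each letter's alphabet position (a=0..z=25) is mapped through 17·x+20 mod 26 — an affine cipher.
Reversing it on owpkx: o(14)→23·(14−20)≡18=s; w(22)→23·(22−20)≡20=u; p(15)→23·(15−20)≡15=p; k(10)→23·(10−20)≡4=e; x(23)→23·(23−20)≡17=r (all mod 26).

super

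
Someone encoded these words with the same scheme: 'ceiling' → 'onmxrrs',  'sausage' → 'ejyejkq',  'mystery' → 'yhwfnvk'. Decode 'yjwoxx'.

mascot

Shifts by position in ceiling: pos 0: c→o (+12), pos 1: e→n (+9), pos 2: i→m (+4), pos 3: l→x (+12), pos 4: i→r (+9), pos 5: n→r (+4) — repeating every 3. The shifts repeat in a cycle of length 3: positions 0,1,… shift by +12, +9, +4, then the pattern repeats.
Reversing it on yjwoxx: y−12=m, j−9=a, w−4=s, o−12=c, x−9=o, x−4=t.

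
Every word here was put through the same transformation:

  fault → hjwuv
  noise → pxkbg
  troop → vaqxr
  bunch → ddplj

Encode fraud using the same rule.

hacdf

The shifts repeat in a cycle of length 2: positions 0,1,… shift by +2, +9, then the pattern repeats.
For fraud: f+2=h, r+9=a, a+2=c, u+9=d, d+2=f.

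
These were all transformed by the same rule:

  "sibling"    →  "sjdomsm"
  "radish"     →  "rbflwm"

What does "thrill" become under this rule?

Letter i (0-indexed) is shifted by i+0, so successive shifts are 0, 1, 2, ….
For thrill: t+0=t, h+1=i, r+2=t, i+3=l, l+4=p, l+5=q.

titlpq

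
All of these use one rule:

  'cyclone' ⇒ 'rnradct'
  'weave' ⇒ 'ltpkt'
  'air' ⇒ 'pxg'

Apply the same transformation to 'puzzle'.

Compare letters: c→r is +15, y→n is +15, c→r is +15 — a constant shift. It's a constant shift of +15 (ROT15).
On puzzle: p+15=e, u+15=j, z+15=o, z+15=o, l+15=a, e+15=t.

ejooat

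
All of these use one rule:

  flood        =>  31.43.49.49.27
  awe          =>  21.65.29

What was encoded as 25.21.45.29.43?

camel

f(#6)→31 and l(#12)→43: differences scale by 2, so n = 2·pos + 19. The formula is n = 2×(alphabet index, a=1) + 19.
Undoing it on 25.21.45.29.43: 25→(25−19)÷2=3=c, 21→(21−19)÷2=1=a, 45→(45−19)÷2=13=m, 29→(29−19)÷2=5=e, 43→(43−19)÷2=12=l.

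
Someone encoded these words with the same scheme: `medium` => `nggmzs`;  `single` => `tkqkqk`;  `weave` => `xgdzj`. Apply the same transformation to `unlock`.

In medium: m→n is +1, e→g is +2, d→g is +3, i→m is +4 — the shift increases by 1 each position. The shift increases by 1 at each position, starting from +1: 1, 2, 3, ….
Applying it to unlock: u+1=v, n+2=p, l+3=o, o+4=s, c+5=h, k+6=q.

vposhq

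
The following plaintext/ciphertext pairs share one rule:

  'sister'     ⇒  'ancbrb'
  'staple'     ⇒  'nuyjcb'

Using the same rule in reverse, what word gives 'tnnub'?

sleek

The output letters match the input read backwards, each shifted +9: sister reversed is retsis. Two steps: reverse the string, then apply a Caesar shift of +9.
Decoding tnnub: shift back: t−9=k, n−9=e, n−9=e, u−9=l, b−9=s → keels; then reverse → sleek.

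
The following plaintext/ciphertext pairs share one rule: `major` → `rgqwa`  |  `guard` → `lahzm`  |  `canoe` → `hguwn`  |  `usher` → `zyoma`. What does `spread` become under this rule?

xvymjn

Letter i (0-indexed) is shifted by i+5, so successive shifts are 5, 6, 7, ….
On spread: s+5=x, p+6=v, r+7=y, e+8=m, a+9=j, d+10=n.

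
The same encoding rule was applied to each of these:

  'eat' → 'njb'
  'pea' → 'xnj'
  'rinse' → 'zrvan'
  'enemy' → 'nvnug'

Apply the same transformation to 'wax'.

The shift depends on letter class: consonant t→b is +8, but vowel e→n is +9. Two shifts are in play — +9 for a/e/i/o/u, +8 for every other letter.
On wax: w(cons)+8=e, a(vowel)+9=j, x(cons)+8=f.

ejf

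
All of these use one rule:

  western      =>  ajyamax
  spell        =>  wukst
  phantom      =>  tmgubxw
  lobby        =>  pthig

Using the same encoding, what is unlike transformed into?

ysrpsn

In western: w→a is +4, e→j is +5, s→y is +6, t→a is +7 — the shift increases by 1 each position. Letter i (0-indexed) is shifted by i+4, so successive shifts are 4, 5, 6, ….
Applying it to unlike: u+4=y, n+5=s, l+6=r, i+7=p, k+8=s, e+9=n.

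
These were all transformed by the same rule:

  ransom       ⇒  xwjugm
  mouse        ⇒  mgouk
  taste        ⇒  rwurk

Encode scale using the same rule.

uqwpk

Each letter's alphabet position (a=0..z=25) is mapped through 23·x+22 mod 26 — an affine cipher.
For scale: s(18)→23·18+22≡20=u; c(2)→23·2+22≡16=q; a(0)→23·0+22≡22=w; l(11)→23·11+22≡15=p; e(4)→23·4+22≡10=k (all mod 26).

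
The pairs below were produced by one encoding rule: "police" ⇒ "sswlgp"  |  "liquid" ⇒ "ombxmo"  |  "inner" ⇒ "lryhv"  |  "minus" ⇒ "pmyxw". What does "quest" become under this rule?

Shifts by position in police: pos 0: p→s (+3), pos 1: o→s (+4), pos 2: l→w (+11), pos 3: i→l (+3), pos 4: c→g (+4), pos 5: e→p (+11) — repeating every 3. The shifts repeat in a cycle of length 3: positions 0,1,… shift by +3, +4, +11, then the pattern repeats.
On quest: q+3=t, u+4=y, e+11=p, s+3=v, t+4=x.

typvx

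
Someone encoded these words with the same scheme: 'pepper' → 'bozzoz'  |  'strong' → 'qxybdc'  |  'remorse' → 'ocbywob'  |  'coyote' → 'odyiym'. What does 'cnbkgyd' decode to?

towards

The output letters match the input read backwards, each shifted +10: pepper reversed is reppep. The word is reversed, then every letter is shifted forward by 10.
Undoing it on cnbkgyd: shift back: c−10=s, n−10=d, b−10=r, k−10=a, g−10=w, y−10=o, d−10=t → sdrawot; then reverse → towards.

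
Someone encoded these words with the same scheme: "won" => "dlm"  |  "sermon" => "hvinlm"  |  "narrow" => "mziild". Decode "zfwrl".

audio

Each pair mirrors across the alphabet (w↔d, o↔l, n↔m): positions sum to 25. Letters are reflected about the middle of the alphabet (position → 25−position): Atbash.
Reversing it on zfwrl: z↔a, f↔u, w↔d, r↔i, l↔o.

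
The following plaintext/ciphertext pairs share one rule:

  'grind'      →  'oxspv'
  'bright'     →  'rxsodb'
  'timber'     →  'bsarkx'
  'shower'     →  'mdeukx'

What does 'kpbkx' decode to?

enter

g(6)→o(14) and r(17)→x(23) fit y≡15x+2 (mod 26); the inverse of 15 mod 26 is 7. Each letter's alphabet position (a=0..z=25) is mapped through 15·x+2 mod 26 — an affine cipher.
Reversing it on kpbkx: k(10)→7·(10−2)≡4=e; p(15)→7·(15−2)≡13=n; b(1)→7·(1−2)≡19=t; k(10)→7·(10−2)≡4=e; x(23)→7·(23−2)≡17=r (all mod 26).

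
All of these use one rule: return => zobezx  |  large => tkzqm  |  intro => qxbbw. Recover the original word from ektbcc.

walrus

Shifts by position in return: pos 0: r→z (+8), pos 1: e→o (+10), pos 2: t→b (+8), pos 3: u→e (+10) — repeating every 2. A repeating key of period 2 is used — shifts +8, +10 over and over.
Decoding ektbcc: e−8=w, k−10=a, t−8=l, b−10=r, c−8=u, c−10=s.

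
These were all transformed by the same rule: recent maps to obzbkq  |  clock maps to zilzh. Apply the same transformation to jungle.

Every letter moves 23 places later in the alphabet, wrapping around z→a.
On jungle: j+23=g, u+23=r, n+23=k, g+23=d, l+23=i, e+23=b.

grkdib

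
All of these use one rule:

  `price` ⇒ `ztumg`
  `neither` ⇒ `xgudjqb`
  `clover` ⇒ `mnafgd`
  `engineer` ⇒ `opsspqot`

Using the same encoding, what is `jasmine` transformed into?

Shifts by position in price: pos 0: p→z (+10), pos 1: r→t (+2), pos 2: i→u (+12), pos 3: c→m (+10), pos 4: e→g (+2) — repeating every 3. It's a Vigenère-style cipher with numeric key [10,2,12]: position i shifts by key[i mod 3].
Applying it to jasmine: j+10=t, a+2=c, s+12=e, m+10=w, i+2=k, n+12=z, e+10=o.

tcewkzo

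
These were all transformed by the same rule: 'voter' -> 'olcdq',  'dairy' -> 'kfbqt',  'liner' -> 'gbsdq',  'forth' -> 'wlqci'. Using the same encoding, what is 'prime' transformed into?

eqbzd

This is an affine cipher: with a=0,…,z=25, each position x becomes (19x+5) mod 26.
For prime: p(15)→19·15+5≡4=e; r(17)→19·17+5≡16=q; i(8)→19·8+5≡1=b; m(12)→19·12+5≡25=z; e(4)→19·4+5≡3=d (all mod 26).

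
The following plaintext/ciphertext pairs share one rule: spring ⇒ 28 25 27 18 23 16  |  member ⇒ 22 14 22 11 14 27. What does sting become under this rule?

28 29 18 23 16

The number is (letter's place in the alphabet, a=1) + 9.
Applying it to sting: s=19→28, t=20→29, i=9→18, n=14→23, g=7→16.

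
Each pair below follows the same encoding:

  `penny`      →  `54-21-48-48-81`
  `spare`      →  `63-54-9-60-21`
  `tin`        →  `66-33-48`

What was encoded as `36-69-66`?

p(#16)→54 and e(#5)→21: differences scale by 3, so n = 3·pos + 6. The formula is n = 3×(alphabet index, a=1) + 6.
Reversing it on 36-69-66: 36→(36−6)÷3=10=j, 69→(69−6)÷3=21=u, 66→(66−6)÷3=20=t.

jut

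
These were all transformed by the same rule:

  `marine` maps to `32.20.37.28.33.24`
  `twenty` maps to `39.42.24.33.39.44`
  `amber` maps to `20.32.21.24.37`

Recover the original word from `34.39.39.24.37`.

otter

m is letter #13 and maps to 32: an offset of 19. The number is (letter's place in the alphabet, a=1) + 19.
Decoding 34.39.39.24.37: 34→(34−19)÷1=15=o, 39→(39−19)÷1=20=t, 39→(39−19)÷1=20=t, 24→(24−19)÷1=5=e, 37→(37−19)÷1=18=r.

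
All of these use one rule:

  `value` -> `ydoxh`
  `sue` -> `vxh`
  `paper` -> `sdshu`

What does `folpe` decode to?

climb

Compare letters: v→y is +3, a→d is +3, l→o is +3 — a constant shift. It's a constant shift of +3 (ROT3).
Undoing it on folpe: f−3=c, o−3=l, l−3=i, p−3=m, e−3=b.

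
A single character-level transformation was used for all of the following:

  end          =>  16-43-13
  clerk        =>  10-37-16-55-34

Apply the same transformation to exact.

With a=1..z=26, the number is 3·pos + 1.
On exact: e=5→16, x=24→73, a=1→4, c=3→10, t=20→61.

16-73-4-10-61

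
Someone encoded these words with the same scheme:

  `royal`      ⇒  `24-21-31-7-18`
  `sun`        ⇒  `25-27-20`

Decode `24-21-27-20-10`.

r is letter #18 and maps to 24: an offset of 6. Each letter is replaced by its alphabet position (a=1..z=26) + 6.
Reversing it on 24-21-27-20-10: 24→(24−6)÷1=18=r, 21→(21−6)÷1=15=o, 27→(27−6)÷1=21=u, 20→(20−6)÷1=14=n, 10→(10−6)÷1=4=d.

round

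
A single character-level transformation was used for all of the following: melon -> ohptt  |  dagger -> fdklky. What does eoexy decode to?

In melon: m→o is +2, e→h is +3, l→p is +4, o→t is +5 — the shift increases by 1 each position. Each letter shifts forward by (position + 2), i.e. 2, 3, 4, … — the shift grows by one for each successive letter.
Reversing it on eoexy: e−2=c, o−3=l, e−4=a, x−5=s, y−6=s.

class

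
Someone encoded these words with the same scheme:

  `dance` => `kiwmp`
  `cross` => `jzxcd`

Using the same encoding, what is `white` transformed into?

In dance: d→k is +7, a→i is +8, n→w is +9, c→m is +10 — the shift increases by 1 each position. Letter i (0-indexed) is shifted by i+7, so successive shifts are 7, 8, 9, ….
On white: w+7=d, h+8=p, i+9=r, t+10=d, e+11=p.

dprdp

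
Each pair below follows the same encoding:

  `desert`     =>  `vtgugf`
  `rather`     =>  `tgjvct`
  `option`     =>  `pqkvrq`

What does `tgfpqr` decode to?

The output letters match the input read backwards, each shifted +2: desert reversed is tresed. The word is reversed, then every letter is shifted forward by 2.
Undoing it on tgfpqr: shift back: t−2=r, g−2=e, f−2=d, p−2=n, q−2=o, r−2=p → rednop; then reverse → ponder.

ponder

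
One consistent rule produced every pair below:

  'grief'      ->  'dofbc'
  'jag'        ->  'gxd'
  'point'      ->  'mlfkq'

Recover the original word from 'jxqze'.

Compare letters: g→d is +23, r→o is +23, i→f is +23 — a constant shift. It's a constant shift of +23 (ROT23).
Reversing it on jxqze: j−23=m, x−23=a, q−23=t, z−23=c, e−23=h.

match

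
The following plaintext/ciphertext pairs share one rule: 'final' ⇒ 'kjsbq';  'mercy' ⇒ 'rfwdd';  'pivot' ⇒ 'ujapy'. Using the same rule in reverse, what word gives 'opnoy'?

Shifts by position in final: pos 0: f→k (+5), pos 1: i→j (+1), pos 2: n→s (+5), pos 3: a→b (+1) — repeating every 2. A repeating key of period 2 is used — shifts +5, +1 over and over.
Undoing it on opnoy: o−5=j, p−1=o, n−5=i, o−1=n, y−5=t.

joint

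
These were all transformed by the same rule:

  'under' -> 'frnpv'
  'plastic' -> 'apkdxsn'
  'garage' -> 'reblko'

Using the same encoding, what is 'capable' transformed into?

Shifts by position in under: pos 0: u→f (+11), pos 1: n→r (+4), pos 2: d→n (+10), pos 3: e→p (+11), pos 4: r→v (+4) — repeating every 3. A repeating key of period 3 is used — shifts +11, +4, +10 over and over.
On capable: c+11=n, a+4=e, p+10=z, a+11=l, b+4=f, l+10=v, e+11=p.

nezlfvp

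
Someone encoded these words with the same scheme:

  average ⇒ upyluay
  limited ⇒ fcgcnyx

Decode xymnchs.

destiny

Compare letters: a→u is +20, v→p is +20, e→y is +20 — a constant shift. Each letter is shifted forward by 20 in the alphabet (a Caesar shift of +20).
Decoding xymnchs: x−20=d, y−20=e, m−20=s, n−20=t, c−20=i, h−20=n, s−20=y.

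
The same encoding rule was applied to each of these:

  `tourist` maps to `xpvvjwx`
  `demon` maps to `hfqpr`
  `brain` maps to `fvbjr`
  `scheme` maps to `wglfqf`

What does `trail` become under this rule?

The shift depends on letter class: consonant t→x is +4, but vowel o→p is +1. Two shifts are in play — +1 for a/e/i/o/u, +4 for every other letter.
Applying it to trail: t(cons)+4=x, r(cons)+4=v, a(vowel)+1=b, i(vowel)+1=j, l(cons)+4=p.

xvbjp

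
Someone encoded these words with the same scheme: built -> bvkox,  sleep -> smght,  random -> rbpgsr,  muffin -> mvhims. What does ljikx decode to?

light

In built: b→b is +0, u→v is +1, i→k is +2, l→o is +3 — the shift increases by 1 each position. Letter i (0-indexed) is shifted by i+0, so successive shifts are 0, 1, 2, ….
Reversing it on ljikx: l−0=l, j−1=i, i−2=g, k−3=h, x−4=t.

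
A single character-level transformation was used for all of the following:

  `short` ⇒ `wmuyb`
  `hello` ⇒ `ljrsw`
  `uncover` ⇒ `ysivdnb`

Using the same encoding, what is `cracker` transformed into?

gwgjsnb

In short: s→w is +4, h→m is +5, o→u is +6, r→y is +7 — the shift increases by 1 each position. Letter i (0-indexed) is shifted by i+4, so successive shifts are 4, 5, 6, ….
On cracker: c+4=g, r+5=w, a+6=g, c+7=j, k+8=s, e+9=n, r+10=b.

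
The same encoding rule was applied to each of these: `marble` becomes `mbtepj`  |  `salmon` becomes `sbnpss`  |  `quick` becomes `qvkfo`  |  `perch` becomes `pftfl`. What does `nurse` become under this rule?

In marble: m→m is +0, a→b is +1, r→t is +2, b→e is +3 — the shift increases by 1 each position. The shift increases by 1 at each position, starting from +0: 0, 1, 2, ….
For nurse: n+0=n, u+1=v, r+2=t, s+3=v, e+4=i.

nvtvi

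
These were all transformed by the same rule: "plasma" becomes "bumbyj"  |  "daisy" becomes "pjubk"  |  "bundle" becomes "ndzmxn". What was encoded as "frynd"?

timer

The shifts repeat in a cycle of length 2: positions 0,1,… shift by +12, +9, then the pattern repeats.
Undoing it on frynd: f−12=t, r−9=i, y−12=m, n−9=e, d−12=r.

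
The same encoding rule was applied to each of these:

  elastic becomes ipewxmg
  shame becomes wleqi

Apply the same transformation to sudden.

wyhhir

Compare letters: e→i is +4, l→p is +4, a→e is +4 — a constant shift. It's a constant shift of +4 (ROT4).
For sudden: s+4=w, u+4=y, d+4=h, d+4=h, e+4=i, n+4=r.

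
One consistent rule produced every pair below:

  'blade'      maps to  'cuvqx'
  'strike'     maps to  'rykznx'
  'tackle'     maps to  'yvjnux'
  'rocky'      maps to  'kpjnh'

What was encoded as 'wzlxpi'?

pigeon

b(1)→c(2) and l(11)→u(20) fit y≡7x+21 (mod 26); the inverse of 7 mod 26 is 15. This is an affine cipher: with a=0,…,z=25, each position x becomes (7x+21) mod 26.
Decoding wzlxpi: w(22)→15·(22−21)≡15=p; z(25)→15·(25−21)≡8=i; l(11)→15·(11−21)≡6=g; x(23)→15·(23−21)≡4=e; p(15)→15·(15−21)≡14=o; i(8)→15·(8−21)≡13=n (all mod 26).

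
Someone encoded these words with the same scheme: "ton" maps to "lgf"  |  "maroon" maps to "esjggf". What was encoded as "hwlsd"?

petal

Compare letters: t→l is +18, o→g is +18, n→f is +18 — a constant shift. It's a constant shift of +18 (ROT18).
Reversing it on hwlsd: h−18=p, w−18=e, l−18=t, s−18=a, d−18=l.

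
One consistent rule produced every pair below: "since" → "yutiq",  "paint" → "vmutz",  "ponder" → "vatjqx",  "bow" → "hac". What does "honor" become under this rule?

natax

The shift depends on letter class: consonant s→y is +6, but vowel i→u is +12. The rule splits by letter class: vowels +12, consonants +6.
Applying it to honor: h(cons)+6=n, o(vowel)+12=a, n(cons)+6=t, o(vowel)+12=a, r(cons)+6=x.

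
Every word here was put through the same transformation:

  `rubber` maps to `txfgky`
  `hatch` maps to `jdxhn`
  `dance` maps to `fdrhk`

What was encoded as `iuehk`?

grace

In rubber: r→t is +2, u→x is +3, b→f is +4, b→g is +5 — the shift increases by 1 each position. Letter i (0-indexed) is shifted by i+2, so successive shifts are 2, 3, 4, ….
Undoing it on iuehk: i−2=g, u−3=r, e−4=a, h−5=c, k−6=e.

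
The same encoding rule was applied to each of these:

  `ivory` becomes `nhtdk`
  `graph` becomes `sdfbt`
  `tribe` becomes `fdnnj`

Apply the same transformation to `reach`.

djfot

The shift depends on letter class: consonant v→h is +12, but vowel i→n is +5. Vowels shift forward by 5 and consonants shift forward by 12.
On reach: r(cons)+12=d, e(vowel)+5=j, a(vowel)+5=f, c(cons)+12=o, h(cons)+12=t.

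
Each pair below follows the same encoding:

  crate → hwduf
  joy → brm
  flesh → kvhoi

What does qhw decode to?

ten

The output letters match the input read backwards, each shifted +3: crate reversed is etarc. Two steps: reverse the string, then apply a Caesar shift of +3.
Undoing it on qhw: shift back: q−3=n, h−3=e, w−3=t → net; then reverse → ten.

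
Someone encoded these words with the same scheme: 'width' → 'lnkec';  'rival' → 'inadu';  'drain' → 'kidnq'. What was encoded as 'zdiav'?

carve

w(22)→l(11) and i(8)→n(13) fit y≡11x+3 (mod 26); the inverse of 11 mod 26 is 19. This is an affine cipher: with a=0,…,z=25, each position x becomes (11x+3) mod 26.
Decoding zdiav: z(25)→19·(25−3)≡2=c; d(3)→19·(3−3)≡0=a; i(8)→19·(8−3)≡17=r; a(0)→19·(0−3)≡21=v; v(21)→19·(21−3)≡4=e (all mod 26).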